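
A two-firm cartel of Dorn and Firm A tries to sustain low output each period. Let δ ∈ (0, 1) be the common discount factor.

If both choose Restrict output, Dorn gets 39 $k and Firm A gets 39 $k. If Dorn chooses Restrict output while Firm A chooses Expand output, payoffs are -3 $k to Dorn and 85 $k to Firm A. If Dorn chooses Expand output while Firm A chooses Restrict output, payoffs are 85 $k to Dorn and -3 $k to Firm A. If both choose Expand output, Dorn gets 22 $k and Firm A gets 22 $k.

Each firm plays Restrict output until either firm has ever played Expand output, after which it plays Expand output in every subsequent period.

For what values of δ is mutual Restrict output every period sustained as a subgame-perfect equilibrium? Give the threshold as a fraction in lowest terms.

Cooperation forever yields 39 each period: 39/(1−δ).
Deviating yields 85 once, then 22 forever: 85 + 22δ/(1−δ).
No profitable deviation requires 39/(1−δ) ≥ 85 + 22δ/(1−δ).
Multiplying by (1−δ): 39 ≥ 85(1−δ) + 22δ = 85 − 63δ.
So 63δ ≥ 46, i.e. δ ≥ 46/63.

46/63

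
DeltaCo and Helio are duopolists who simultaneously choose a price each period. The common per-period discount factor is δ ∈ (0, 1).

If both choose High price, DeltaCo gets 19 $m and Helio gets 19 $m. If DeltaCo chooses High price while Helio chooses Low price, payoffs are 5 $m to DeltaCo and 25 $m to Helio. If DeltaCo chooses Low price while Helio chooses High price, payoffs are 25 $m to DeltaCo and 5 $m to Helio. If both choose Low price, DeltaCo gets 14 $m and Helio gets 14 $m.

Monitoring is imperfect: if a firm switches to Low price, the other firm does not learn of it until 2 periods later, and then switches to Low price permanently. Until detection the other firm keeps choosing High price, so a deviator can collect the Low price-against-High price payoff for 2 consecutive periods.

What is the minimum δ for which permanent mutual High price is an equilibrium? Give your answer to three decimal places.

0.739

A deviator earns 25 for 2 periods, then 14 forever; cooperating earns 19 forever. Multiplying the IC by (1−δ):
19 ≥ 25(1−δ^2) + 14δ^2, so 11·δ^2 ≥ 6 and δ^2 ≥ 6/11.
δ ≥ (6/11)^(1/2) ≈ 0.739.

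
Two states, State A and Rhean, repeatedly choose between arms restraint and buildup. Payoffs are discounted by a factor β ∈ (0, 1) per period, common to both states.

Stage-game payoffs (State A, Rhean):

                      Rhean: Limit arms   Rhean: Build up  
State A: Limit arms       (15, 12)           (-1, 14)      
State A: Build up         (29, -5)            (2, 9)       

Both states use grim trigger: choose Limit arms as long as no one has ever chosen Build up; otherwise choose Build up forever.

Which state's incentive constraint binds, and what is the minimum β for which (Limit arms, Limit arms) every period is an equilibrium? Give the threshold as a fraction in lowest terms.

State A; β ≥ 14/27

For State A: deviation gain 29−15 = 14, per-period punishment loss 15−2 = 13. IC gives β ≥ 14/27.
For Rhean: gain 2, loss 3 per period, so β ≥ 2/5.
The tighter constraint is State A's, so cooperation needs β ≥ 14/27.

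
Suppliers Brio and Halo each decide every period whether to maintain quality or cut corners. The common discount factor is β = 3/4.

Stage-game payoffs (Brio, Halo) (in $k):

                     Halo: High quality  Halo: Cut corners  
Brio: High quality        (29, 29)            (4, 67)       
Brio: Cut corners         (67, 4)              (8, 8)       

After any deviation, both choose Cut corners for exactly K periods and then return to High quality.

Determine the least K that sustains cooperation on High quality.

IC: β(1−β^K)/(1−β) ≥ (67−29)/(29−8) = 38/21.
With β = 3/4: need 1 − β^K ≥ 38/21·(1−3/4)/(3/4), i.e. β^K ≤ 0.3968.
Since (3/4)^3 = 0.4219 and (3/4)^4 = 0.3164, the smallest such K is 4.

4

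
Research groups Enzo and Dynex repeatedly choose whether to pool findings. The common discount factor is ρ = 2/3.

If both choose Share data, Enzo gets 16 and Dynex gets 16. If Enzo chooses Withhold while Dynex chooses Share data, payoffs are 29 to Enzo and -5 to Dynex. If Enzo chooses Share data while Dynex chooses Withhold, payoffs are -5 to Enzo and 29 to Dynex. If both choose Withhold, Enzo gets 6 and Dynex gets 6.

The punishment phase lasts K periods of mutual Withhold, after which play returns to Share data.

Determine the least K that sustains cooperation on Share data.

3

Need Σ_{k=1}^{K} ρ^k ≥ (29−16)/(16−6) = 1.3000 at ρ = 2/3.
At K = 2 the sum is 1.1111 < 1.3000; at K = 3 it is 1.4074 ≥ 1.3000.
So the minimum punishment length is K = 3.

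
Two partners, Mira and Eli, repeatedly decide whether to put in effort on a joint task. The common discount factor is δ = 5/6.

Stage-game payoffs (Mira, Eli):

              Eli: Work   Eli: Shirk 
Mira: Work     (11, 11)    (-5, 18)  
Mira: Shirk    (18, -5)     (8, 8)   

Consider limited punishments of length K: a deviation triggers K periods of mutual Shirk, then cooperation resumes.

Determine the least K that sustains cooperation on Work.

No profitable deviation requires (11−8)(δ+…+δ^K) ≥ 18−11, i.e. δ+…+δ^K ≥ 7/3 ≈ 2.3333.
With δ = 5/6, the partial sums are K=1: 0.8333, K=2: 1.5278, K=3: 2.1065, K=4: 2.5887.
K = 4 is the first length at which the sum reaches 2.3333.

4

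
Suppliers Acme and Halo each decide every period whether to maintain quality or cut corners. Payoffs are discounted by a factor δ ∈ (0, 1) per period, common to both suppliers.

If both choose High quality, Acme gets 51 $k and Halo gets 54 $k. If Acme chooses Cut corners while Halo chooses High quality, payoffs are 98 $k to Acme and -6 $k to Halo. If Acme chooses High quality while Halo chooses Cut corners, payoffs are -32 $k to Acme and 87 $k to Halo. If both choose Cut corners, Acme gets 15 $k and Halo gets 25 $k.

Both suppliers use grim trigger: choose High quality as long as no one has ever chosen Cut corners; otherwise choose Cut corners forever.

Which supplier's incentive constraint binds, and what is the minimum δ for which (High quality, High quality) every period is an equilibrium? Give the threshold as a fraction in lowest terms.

Acme's threshold: (98−51)/(98−15) = 47/83.
Halo's threshold: (87−54)/(87−25) = 33/62.
47/83 > 33/62, so Acme binds and δ* = 47/83.

Acme; δ ≥ 47/83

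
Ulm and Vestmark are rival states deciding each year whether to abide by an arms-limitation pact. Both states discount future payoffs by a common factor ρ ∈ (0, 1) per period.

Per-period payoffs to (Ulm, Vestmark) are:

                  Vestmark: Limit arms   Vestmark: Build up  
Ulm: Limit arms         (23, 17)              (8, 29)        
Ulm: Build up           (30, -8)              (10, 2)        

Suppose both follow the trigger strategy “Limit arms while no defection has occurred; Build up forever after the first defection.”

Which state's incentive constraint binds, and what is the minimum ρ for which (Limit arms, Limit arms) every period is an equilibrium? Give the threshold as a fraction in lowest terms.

Vestmark; ρ ≥ 4/9

Ulm's threshold: (30−23)/(30−10) = 7/20.
Vestmark's threshold: (29−17)/(29−2) = 4/9.
7/20 < 4/9, so Vestmark binds and ρ* = 4/9.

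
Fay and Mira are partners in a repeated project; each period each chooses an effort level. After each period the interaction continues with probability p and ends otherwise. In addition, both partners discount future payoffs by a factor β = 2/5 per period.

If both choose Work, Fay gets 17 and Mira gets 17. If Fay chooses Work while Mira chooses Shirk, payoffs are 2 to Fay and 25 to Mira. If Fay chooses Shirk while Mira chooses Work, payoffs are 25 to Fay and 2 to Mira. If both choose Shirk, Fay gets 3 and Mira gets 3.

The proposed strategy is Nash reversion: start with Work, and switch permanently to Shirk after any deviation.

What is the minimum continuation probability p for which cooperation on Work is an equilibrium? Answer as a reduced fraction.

Expected continuation weight on next period's payoff is β·p = 2/5·p, which plays the role of the discount factor.
Cooperation requires 2/5·p ≥ (25−17)/(25−3) = 4/11, hence p ≥ 10/11.

10/11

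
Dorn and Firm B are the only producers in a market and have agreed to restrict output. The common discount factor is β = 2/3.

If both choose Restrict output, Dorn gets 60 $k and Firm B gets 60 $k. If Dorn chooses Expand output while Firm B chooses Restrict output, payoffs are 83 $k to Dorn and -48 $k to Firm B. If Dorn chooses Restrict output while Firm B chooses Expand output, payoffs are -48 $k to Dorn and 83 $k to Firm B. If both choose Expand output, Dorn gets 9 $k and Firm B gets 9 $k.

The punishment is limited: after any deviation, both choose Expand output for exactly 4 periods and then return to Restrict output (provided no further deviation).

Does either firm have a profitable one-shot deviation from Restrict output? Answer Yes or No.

No

IC: β+…+β^4 ≥ (83−60)/(60−9) = 23/51.
At β = 2/3: partial sum = 1.6049 ≥ 0.4510. Cooperation sustainable.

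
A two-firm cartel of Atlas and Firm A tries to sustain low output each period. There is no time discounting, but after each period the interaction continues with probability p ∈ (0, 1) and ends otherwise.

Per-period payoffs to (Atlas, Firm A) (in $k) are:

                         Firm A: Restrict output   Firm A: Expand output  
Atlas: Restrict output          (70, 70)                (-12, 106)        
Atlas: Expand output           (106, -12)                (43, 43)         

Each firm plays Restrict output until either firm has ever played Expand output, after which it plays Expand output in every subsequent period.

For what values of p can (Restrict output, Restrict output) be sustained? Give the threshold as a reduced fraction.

4/7

Expected cooperation value is 70 + p·70 + p²·70 + … = 70/(1−p); deviation gives 106 + p·43/(1−p).
70 ≥ 106(1−p) + 43p ⇒ 63p ≥ 36 ⇒ p ≥ 36/63 = 4/7.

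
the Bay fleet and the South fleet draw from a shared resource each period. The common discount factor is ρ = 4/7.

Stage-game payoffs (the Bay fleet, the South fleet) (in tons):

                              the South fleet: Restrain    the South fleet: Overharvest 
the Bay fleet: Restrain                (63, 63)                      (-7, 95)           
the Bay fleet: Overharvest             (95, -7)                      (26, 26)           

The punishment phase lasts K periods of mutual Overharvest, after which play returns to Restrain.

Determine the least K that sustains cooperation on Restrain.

IC: ρ(1−ρ^K)/(1−ρ) ≥ (95−63)/(63−26) = 32/37.
With ρ = 4/7: need 1 − ρ^K ≥ 32/37·(1−4/7)/(4/7), i.e. ρ^K ≤ 0.3514.
Since (4/7)^1 = 0.5714 and (4/7)^2 = 0.3265, the smallest such K is 2.

2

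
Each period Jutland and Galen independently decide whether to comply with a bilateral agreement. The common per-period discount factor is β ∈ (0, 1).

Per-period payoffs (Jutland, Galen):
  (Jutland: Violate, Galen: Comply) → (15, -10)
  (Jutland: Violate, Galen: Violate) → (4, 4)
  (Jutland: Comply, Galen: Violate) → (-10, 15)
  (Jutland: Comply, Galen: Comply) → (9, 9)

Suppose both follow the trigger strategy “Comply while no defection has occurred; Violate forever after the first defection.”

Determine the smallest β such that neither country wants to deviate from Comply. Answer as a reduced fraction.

6/11

9/(1−β) ≥ 15 + 4β/(1−β)
9 ≥ 15 − 11β
β ≥ 6/11.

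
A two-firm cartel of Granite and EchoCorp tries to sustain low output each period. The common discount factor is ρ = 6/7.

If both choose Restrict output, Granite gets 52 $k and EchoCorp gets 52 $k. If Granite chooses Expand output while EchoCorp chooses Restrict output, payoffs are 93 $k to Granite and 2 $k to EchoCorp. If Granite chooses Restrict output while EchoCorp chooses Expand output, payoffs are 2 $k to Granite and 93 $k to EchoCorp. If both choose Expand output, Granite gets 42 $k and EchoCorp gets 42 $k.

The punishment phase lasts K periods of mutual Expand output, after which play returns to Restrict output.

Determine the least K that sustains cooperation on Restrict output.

No profitable deviation requires (52−42)(ρ+…+ρ^K) ≥ 93−52, i.e. ρ+…+ρ^K ≥ 41/10 ≈ 4.1000.
With ρ = 6/7, the partial sums are K=1: 0.8571, K=2: 1.5918, …, K=6: 3.6206, K=7: 3.9605, K=8: 4.2519.
K = 8 is the first length at which the sum reaches 4.1000.

8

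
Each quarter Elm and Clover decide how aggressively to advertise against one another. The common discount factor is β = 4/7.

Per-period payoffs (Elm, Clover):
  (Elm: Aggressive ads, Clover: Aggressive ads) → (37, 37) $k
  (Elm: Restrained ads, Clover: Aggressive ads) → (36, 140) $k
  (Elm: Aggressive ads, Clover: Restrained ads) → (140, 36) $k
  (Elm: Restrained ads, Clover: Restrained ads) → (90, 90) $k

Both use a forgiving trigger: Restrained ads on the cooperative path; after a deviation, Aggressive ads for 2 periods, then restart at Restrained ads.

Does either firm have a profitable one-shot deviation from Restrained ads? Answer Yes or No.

Yes

IC: β+…+β^2 ≥ (140−90)/(90−37) = 50/53.
At β = 4/7: partial sum = 0.8980 < 0.9434. Cooperation not sustainable.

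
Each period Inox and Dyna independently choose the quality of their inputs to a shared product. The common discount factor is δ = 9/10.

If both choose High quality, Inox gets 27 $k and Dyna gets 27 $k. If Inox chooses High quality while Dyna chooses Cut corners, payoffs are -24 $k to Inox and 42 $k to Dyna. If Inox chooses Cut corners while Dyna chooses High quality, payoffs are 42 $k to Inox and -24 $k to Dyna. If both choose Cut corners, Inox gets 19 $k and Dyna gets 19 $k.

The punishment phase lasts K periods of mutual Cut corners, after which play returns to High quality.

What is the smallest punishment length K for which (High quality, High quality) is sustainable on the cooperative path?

IC: δ(1−δ^K)/(1−δ) ≥ (42−27)/(27−19) = 15/8.
With δ = 9/10: need 1 − δ^K ≥ 15/8·(1−9/10)/(9/10), i.e. δ^K ≤ 0.7917.
Since (9/10)^2 = 0.8100 and (9/10)^3 = 0.7290, the smallest such K is 3.

3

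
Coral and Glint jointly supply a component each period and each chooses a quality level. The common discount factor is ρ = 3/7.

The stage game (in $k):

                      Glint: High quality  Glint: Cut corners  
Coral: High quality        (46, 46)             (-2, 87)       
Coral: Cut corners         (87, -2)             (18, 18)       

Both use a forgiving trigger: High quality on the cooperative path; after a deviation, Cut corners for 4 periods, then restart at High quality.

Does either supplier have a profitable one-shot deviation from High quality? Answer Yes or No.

Yes

Comparing payoff streams over the 5 periods until play realigns: cooperate → 46(1+ρ+…+ρ^4); deviate → 87 + 18(ρ+…+ρ^4).
Cooperation is sustained iff (46−18)(ρ+…+ρ^4) ≥ 87−46.
ρ+…+ρ^4 = 3/7·(1−(3/7)^4)/(1−3/7) = 0.7247, and (87−46)/(46−18) = 1.4643.
0.7247 < 1.4643, so cooperation is not sustainable.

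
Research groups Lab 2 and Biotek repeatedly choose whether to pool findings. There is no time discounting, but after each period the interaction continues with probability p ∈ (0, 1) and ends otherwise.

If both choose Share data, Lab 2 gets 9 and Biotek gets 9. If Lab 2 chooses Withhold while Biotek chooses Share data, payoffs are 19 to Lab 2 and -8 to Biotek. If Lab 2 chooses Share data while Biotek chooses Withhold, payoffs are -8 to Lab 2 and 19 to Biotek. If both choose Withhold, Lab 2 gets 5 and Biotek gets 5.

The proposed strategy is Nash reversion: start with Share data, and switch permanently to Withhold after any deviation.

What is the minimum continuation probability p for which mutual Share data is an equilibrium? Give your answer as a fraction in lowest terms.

With no time discounting, the continuation probability p plays the role of the discount factor.
Grim-trigger IC: 9/(1−p) ≥ 19 + 5p/(1−p) ⇒ p ≥ (19−9)/(19−5) = 5/7.

5/7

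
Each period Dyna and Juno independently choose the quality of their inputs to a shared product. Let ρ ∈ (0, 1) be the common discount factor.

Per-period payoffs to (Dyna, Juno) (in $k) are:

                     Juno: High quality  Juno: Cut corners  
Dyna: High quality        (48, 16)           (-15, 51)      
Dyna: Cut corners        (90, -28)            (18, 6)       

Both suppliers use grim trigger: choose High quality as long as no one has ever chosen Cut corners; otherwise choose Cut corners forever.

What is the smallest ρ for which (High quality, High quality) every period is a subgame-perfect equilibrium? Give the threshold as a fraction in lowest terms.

For Dyna: deviation gain 90−48 = 42, per-period punishment loss 48−18 = 30. IC gives ρ ≥ 42/72 = 7/12.
For Juno: gain 35, loss 10 per period, so ρ ≥ 35/45 = 7/9.
The tighter constraint is Juno's, so cooperation needs ρ ≥ 7/9.

7/9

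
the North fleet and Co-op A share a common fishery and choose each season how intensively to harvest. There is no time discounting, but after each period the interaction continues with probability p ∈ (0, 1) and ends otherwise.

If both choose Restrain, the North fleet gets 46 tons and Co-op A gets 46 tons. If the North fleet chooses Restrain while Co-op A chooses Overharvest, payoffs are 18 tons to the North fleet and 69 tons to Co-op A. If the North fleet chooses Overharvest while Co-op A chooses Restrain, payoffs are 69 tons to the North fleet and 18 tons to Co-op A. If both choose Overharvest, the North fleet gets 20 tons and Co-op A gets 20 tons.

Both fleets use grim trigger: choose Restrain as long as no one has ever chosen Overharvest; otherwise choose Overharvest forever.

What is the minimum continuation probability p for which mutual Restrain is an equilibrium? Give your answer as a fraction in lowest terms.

23/49

With no time discounting, the continuation probability p plays the role of the discount factor.
Grim-trigger IC: 46/(1−p) ≥ 69 + 20p/(1−p) ⇒ p ≥ (69−46)/(69−20) = 23/49.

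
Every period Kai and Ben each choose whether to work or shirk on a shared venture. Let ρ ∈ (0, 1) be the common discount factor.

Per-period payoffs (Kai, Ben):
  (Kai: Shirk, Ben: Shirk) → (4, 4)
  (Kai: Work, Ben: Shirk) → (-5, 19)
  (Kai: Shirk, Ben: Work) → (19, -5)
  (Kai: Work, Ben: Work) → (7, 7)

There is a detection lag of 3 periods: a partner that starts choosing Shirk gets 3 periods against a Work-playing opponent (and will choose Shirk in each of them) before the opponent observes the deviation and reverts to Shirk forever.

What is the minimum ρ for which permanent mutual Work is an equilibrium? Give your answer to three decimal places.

A deviator earns 19 for 3 periods, then 4 forever; cooperating earns 7 forever. Multiplying the IC by (1−ρ):
7 ≥ 19(1−ρ^3) + 4ρ^3, so 15·ρ^3 ≥ 12 and ρ^3 ≥ 4/5.
ρ ≥ (4/5)^(1/3) ≈ 0.928.

0.928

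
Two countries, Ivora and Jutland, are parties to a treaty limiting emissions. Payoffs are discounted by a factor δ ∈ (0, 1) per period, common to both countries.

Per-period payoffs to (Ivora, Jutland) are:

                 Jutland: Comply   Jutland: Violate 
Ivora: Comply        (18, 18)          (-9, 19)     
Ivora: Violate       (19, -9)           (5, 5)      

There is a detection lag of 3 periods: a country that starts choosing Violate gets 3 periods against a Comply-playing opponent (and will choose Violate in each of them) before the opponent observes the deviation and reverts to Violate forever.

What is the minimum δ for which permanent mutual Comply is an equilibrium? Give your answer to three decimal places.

0.415

A deviator earns 19 for 3 periods, then 5 forever; cooperating earns 18 forever. Multiplying the IC by (1−δ):
18 ≥ 19(1−δ^3) + 5δ^3, so 14·δ^3 ≥ 1 and δ^3 ≥ 1/14.
δ ≥ (1/14)^(1/3) ≈ 0.415.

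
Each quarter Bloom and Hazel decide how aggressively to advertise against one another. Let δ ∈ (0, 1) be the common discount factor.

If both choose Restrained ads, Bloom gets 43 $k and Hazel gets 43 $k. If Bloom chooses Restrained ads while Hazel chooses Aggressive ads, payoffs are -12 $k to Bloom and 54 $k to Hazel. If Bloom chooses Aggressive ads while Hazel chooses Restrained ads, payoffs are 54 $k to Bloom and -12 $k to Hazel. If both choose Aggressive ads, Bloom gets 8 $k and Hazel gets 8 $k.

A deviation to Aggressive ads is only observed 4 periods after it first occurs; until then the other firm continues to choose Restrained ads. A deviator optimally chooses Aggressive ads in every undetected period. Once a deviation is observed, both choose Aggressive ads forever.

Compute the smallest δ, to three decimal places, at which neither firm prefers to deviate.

The best deviation is to choose Aggressive ads for all 4 undetected periods, earning 54 each, then 8 forever once detected.
Deviation value: 54(1−δ^4)/(1−δ) + 8δ^4/(1−δ); cooperation value: 43/(1−δ).
IC: 43 ≥ 54(1−δ^4) + 8δ^4 = 54 − 46δ^4.
So δ^4 ≥ 11/46, giving δ ≥ (11/46)^(1/4) ≈ 0.699.

0.699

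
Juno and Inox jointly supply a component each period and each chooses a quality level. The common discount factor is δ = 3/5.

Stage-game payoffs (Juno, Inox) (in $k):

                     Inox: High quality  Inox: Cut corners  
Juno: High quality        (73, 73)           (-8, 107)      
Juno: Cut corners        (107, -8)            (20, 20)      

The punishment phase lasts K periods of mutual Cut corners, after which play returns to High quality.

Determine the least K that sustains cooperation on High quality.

No profitable deviation requires (73−20)(δ+…+δ^K) ≥ 107−73, i.e. δ+…+δ^K ≥ 34/53 ≈ 0.6415.
With δ = 3/5, the partial sums are K=1: 0.6000, K=2: 0.9600.
K = 2 is the first length at which the sum reaches 0.6415.

2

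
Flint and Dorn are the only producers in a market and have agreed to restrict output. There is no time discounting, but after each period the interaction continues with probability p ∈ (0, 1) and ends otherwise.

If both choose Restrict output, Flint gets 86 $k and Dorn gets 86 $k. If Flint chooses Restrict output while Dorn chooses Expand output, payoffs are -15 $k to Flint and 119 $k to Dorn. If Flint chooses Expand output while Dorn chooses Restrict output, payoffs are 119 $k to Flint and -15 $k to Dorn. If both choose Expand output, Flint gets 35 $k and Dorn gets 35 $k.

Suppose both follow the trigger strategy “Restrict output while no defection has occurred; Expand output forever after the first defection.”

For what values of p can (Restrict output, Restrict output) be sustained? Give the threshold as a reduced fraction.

With no time discounting, the continuation probability p plays the role of the discount factor.
Grim-trigger IC: 86/(1−p) ≥ 119 + 35p/(1−p) ⇒ p ≥ (119−86)/(119−35) = 11/28.

11/28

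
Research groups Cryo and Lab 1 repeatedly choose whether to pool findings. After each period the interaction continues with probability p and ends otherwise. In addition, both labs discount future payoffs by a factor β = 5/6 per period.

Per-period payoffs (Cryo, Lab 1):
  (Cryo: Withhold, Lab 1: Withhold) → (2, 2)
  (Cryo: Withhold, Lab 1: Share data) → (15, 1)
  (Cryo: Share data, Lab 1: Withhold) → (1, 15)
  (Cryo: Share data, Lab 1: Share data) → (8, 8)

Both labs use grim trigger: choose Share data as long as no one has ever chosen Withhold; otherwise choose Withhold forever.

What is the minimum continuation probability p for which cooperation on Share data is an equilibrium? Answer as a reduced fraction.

42/65

Expected continuation weight on next period's payoff is β·p = 5/6·p, which plays the role of the discount factor.
Cooperation requires 5/6·p ≥ (15−8)/(15−2) = 7/13, hence p ≥ 42/65.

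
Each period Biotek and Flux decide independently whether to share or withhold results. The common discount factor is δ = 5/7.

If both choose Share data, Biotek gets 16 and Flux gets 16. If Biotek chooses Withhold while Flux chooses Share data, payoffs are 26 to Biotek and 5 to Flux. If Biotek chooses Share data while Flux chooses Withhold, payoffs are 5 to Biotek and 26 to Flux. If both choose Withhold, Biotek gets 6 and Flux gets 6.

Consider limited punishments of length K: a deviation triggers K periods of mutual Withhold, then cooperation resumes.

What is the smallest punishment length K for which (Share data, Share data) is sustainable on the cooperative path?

Need Σ_{k=1}^{K} δ^k ≥ (26−16)/(16−6) = 1.0000 at δ = 5/7.
At K = 1 the sum is 0.7143 < 1.0000; at K = 2 it is 1.2245 ≥ 1.0000.
So the minimum punishment length is K = 2.

2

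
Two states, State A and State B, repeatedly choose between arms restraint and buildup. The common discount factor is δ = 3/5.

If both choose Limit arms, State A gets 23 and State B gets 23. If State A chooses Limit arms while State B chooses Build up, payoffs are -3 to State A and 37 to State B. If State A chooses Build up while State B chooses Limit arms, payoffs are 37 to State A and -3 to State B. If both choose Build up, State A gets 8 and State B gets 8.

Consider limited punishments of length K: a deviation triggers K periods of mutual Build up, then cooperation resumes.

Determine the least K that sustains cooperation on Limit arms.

No profitable deviation requires (23−8)(δ+…+δ^K) ≥ 37−23, i.e. δ+…+δ^K ≥ 14/15 ≈ 0.9333.
With δ = 3/5, the partial sums are K=1: 0.6000, K=2: 0.9600.
K = 2 is the first length at which the sum reaches 0.9333.

2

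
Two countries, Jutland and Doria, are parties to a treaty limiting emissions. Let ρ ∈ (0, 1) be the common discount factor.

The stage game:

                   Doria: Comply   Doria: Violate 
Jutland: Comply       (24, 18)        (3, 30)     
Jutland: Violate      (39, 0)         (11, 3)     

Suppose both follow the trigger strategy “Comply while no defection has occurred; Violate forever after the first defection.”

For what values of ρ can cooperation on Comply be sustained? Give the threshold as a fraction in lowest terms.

15/28

Jutland: cooperation gives 24 each period; deviation gives 39 once then 11 forever.
  24/(1−ρ) ≥ 39 + 11ρ/(1−ρ) ⇒ ρ ≥ 15/28.
Doria: cooperation gives 18 each period; deviation gives 30 once then 3 forever.
  ρ ≥ 12/27 = 4/9.
Both must hold, so the binding constraint is Jutland's: ρ ≥ 15/28.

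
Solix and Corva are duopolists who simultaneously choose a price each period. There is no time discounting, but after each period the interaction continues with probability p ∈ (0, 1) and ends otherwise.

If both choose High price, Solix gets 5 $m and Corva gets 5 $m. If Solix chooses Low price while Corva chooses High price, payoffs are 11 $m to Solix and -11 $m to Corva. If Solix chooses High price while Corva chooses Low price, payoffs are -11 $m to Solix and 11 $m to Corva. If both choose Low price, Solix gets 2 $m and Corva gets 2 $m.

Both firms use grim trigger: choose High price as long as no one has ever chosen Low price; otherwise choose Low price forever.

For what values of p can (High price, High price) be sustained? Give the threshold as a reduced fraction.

With no time discounting, the continuation probability p plays the role of the discount factor.
Grim-trigger IC: 5/(1−p) ≥ 11 + 2p/(1−p) ⇒ p ≥ (11−5)/(11−2) = 2/3.

2/3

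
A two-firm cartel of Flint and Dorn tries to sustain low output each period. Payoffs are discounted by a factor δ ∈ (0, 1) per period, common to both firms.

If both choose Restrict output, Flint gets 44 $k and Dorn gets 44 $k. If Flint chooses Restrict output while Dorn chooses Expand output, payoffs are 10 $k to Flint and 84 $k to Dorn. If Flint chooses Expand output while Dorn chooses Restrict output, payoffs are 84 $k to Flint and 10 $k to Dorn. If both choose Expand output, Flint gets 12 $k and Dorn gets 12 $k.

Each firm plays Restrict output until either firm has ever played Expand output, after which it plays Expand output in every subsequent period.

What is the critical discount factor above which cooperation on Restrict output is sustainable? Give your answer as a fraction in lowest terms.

Cooperation forever yields 44 each period: 44/(1−δ).
Deviating yields 84 once, then 12 forever: 84 + 12δ/(1−δ).
No profitable deviation requires 44/(1−δ) ≥ 84 + 12δ/(1−δ).
Multiplying by (1−δ): 44 ≥ 84(1−δ) + 12δ = 84 − 72δ.
So 72δ ≥ 40, i.e. δ ≥ 40/72 = 5/9.

5/9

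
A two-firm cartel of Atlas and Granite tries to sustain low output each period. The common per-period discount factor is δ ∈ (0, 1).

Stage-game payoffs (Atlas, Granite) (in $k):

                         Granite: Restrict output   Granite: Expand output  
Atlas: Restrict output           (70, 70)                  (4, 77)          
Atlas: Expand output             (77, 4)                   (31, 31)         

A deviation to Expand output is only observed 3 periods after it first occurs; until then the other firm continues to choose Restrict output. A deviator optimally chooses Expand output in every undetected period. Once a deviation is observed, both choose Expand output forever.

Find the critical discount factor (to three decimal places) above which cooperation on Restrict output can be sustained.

0.534

A deviator earns 77 for 3 periods, then 31 forever; cooperating earns 70 forever. Multiplying the IC by (1−δ):
70 ≥ 77(1−δ^3) + 31δ^3, so 46·δ^3 ≥ 7 and δ^3 ≥ 7/46.
δ ≥ (7/46)^(1/3) ≈ 0.534.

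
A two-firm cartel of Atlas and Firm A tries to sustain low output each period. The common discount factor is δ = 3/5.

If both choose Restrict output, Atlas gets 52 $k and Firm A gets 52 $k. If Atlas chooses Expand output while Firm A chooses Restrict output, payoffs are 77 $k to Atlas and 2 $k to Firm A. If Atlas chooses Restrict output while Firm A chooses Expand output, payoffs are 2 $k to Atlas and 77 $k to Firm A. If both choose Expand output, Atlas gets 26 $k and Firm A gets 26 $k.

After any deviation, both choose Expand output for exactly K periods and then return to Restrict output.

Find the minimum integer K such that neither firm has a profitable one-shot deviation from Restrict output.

3

IC: δ(1−δ^K)/(1−δ) ≥ (77−52)/(52−26) = 25/26.
With δ = 3/5: need 1 − δ^K ≥ 25/26·(1−3/5)/(3/5), i.e. δ^K ≤ 0.3590.
Since (3/5)^2 = 0.3600 and (3/5)^3 = 0.2160, the smallest such K is 3.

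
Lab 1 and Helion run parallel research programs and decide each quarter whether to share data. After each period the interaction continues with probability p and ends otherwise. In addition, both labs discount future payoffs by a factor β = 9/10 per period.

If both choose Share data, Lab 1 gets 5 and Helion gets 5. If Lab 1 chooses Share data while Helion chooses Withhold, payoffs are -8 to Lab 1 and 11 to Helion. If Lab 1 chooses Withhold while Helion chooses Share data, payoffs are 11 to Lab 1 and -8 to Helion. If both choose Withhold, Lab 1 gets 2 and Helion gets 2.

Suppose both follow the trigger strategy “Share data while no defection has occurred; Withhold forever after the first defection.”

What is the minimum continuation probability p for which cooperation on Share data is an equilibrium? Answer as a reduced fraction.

20/27

With continuation probability p and discount β, the effective per-period discount factor is βp.
Grim-trigger IC: βp ≥ (11−5)/(11−2) = 2/3.
So p ≥ (2/3)/(9/10) = 20/27.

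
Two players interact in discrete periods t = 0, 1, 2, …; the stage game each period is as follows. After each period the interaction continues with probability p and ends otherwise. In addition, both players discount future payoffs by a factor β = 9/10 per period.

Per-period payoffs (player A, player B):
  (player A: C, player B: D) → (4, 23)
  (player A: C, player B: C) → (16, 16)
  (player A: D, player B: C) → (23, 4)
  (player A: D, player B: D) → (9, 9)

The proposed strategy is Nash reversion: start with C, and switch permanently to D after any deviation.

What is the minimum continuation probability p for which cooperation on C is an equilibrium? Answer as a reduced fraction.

With continuation probability p and discount β, the effective per-period discount factor is βp.
Grim-trigger IC: βp ≥ (23−16)/(23−9) = 1/2.
So p ≥ (1/2)/(9/10) = 5/9.

5/9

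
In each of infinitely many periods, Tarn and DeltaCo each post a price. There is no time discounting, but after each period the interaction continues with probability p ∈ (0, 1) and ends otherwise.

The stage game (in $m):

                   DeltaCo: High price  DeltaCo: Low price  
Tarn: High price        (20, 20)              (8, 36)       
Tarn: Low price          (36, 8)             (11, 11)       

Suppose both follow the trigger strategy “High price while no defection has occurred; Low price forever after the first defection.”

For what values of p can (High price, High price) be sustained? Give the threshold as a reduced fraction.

16/25

With no time discounting, the continuation probability p plays the role of the discount factor.
Grim-trigger IC: 20/(1−p) ≥ 36 + 11p/(1−p) ⇒ p ≥ (36−20)/(36−11) = 16/25.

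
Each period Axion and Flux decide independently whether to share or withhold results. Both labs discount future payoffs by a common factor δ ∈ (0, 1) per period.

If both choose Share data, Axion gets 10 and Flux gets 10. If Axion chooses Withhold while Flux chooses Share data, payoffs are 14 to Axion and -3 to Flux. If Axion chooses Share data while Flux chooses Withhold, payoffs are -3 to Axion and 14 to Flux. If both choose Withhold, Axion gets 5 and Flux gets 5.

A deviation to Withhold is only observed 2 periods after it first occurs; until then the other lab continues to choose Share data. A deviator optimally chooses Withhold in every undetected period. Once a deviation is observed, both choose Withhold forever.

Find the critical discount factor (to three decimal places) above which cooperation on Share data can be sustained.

0.667

A deviator earns 14 for 2 periods, then 5 forever; cooperating earns 10 forever. Multiplying the IC by (1−δ):
10 ≥ 14(1−δ^2) + 5δ^2, so 9·δ^2 ≥ 4 and δ^2 ≥ 4/9.
δ ≥ (4/9)^(1/2) ≈ 0.667.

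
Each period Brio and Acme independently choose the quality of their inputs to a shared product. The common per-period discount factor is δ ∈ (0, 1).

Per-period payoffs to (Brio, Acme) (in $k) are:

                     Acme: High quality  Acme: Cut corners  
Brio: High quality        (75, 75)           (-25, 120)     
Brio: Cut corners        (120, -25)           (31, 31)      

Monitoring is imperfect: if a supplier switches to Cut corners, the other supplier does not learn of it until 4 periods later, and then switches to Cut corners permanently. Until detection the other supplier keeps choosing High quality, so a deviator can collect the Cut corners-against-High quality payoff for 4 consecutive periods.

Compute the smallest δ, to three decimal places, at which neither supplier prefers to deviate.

Deviating for the 4 undetected periods gains 120−75 = 45 per period over cooperation, then loses 75−31 = 44 per period forever once punishment starts.
Gain: 45(1 + δ + … + δ^3); loss: 44·δ^4/(1−δ).
No profitable deviation ⇔ 45(1−δ^4) ≤ 44·δ^4, i.e. δ^4 ≥ 45/(45+44) = 45/89.
Hence δ ≥ (45/89)^(1/4) ≈ 0.843.

0.843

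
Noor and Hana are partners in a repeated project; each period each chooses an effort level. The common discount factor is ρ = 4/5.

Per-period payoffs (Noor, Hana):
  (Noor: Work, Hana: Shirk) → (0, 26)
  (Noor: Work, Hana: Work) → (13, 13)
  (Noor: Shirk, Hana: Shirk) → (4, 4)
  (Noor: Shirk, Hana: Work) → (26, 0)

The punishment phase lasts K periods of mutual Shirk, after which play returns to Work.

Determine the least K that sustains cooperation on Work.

3

Need Σ_{k=1}^{K} ρ^k ≥ (26−13)/(13−4) = 1.4444 at ρ = 4/5.
At K = 2 the sum is 1.4400 < 1.4444; at K = 3 it is 1.9520 ≥ 1.4444.
So the minimum punishment length is K = 3.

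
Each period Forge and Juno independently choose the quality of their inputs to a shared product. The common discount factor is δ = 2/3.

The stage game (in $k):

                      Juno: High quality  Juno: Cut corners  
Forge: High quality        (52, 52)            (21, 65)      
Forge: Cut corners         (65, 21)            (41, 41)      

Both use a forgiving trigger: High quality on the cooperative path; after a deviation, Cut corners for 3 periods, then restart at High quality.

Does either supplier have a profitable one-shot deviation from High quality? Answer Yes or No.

No

IC: δ+…+δ^3 ≥ (65−52)/(52−41) = 13/11.
At δ = 2/3: partial sum = 1.4074 ≥ 1.1818. Cooperation sustainable.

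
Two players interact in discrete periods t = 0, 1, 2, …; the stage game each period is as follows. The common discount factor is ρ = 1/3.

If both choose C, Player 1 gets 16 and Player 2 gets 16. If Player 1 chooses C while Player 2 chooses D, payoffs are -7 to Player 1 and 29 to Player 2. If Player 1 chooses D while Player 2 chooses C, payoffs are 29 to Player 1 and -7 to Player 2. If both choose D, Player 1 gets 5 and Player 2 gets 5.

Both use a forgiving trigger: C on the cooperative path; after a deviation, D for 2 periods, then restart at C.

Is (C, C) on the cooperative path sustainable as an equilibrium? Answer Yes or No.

A one-shot deviation gives 29 now, then 5 for 2 periods, then back to 16.
Gain from deviating: (29−16) today; loss: (16−5) in each of the next 2 periods.
No-deviation condition: (16−5)(ρ+…+ρ^2) ≥ 29−16, i.e. ρ+…+ρ^2 ≥ 13/11.
At ρ = 1/3: ρ+…+ρ^2 = 0.4444 < 1.1818.
So cooperation is not sustainable.

No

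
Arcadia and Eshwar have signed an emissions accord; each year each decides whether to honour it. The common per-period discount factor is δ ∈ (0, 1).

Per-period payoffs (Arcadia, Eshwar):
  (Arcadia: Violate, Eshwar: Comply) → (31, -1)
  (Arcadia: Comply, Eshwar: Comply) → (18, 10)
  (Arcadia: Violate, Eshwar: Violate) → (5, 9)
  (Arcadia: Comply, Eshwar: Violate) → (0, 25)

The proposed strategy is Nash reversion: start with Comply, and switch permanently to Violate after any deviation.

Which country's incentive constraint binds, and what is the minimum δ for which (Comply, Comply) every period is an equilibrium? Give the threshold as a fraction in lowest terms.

Arcadia's threshold: (31−18)/(31−5) = 1/2.
Eshwar's threshold: (25−10)/(25−9) = 15/16.
1/2 < 15/16, so Eshwar binds and δ* = 15/16.

Eshwar; δ ≥ 15/16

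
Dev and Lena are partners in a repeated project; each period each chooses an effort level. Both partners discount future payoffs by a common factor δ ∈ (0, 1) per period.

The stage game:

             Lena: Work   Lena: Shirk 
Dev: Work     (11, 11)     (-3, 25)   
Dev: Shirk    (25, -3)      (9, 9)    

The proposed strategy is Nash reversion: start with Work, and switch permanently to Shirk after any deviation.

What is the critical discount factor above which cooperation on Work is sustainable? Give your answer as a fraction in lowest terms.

7/8

One-period gain from deviating is 25 − 11 = 14. The loss is 11 − 9 = 2 in every subsequent period, with present value 2·δ/(1−δ).
Deviation is unprofitable when 2·δ/(1−δ) ≥ 14, i.e. δ/(1−δ) ≥ 7.
Equivalently δ ≥ 14/(14+2) = 7/8.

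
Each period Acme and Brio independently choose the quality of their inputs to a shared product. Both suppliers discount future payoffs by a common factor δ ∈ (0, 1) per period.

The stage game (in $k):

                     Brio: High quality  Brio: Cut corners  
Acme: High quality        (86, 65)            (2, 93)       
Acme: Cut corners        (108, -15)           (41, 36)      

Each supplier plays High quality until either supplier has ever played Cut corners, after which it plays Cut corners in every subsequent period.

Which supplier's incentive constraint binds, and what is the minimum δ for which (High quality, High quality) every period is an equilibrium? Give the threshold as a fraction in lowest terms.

Acme: cooperation gives 86 each period; deviation gives 108 once then 41 forever.
  86/(1−δ) ≥ 108 + 41δ/(1−δ) ⇒ δ ≥ 22/67.
Brio: cooperation gives 65 each period; deviation gives 93 once then 36 forever.
  δ ≥ 28/57.
Both must hold, so the binding constraint is Brio's: δ ≥ 28/57.

Brio; δ ≥ 28/57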